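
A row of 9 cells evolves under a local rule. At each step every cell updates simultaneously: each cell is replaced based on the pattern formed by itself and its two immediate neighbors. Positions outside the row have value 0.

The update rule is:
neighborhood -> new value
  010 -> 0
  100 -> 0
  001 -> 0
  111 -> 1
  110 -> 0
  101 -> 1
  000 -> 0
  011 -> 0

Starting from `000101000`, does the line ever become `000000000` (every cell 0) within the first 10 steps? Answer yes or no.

yes

000010000
000000000
all cells are 0 at step 2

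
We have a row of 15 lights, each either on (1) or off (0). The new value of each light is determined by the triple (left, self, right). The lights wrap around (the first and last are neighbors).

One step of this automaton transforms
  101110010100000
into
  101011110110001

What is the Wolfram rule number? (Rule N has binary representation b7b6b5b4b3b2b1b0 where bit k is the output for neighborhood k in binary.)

position 3: 111 → 0  (bit 7 = 0)
position 4: 110 → 1  (bit 6 = 1)
position 1: 101 → 0  (bit 5 = 0)
position 5: 100 → 1  (bit 4 = 1)
position 2: 011 → 1  (bit 3 = 1)
position 0: 010 → 1  (bit 2 = 1)
position 6: 001 → 1  (bit 1 = 1)
position 11: 000 → 0  (bit 0 = 0)
bits b7..b0 = 01011110 = 94

94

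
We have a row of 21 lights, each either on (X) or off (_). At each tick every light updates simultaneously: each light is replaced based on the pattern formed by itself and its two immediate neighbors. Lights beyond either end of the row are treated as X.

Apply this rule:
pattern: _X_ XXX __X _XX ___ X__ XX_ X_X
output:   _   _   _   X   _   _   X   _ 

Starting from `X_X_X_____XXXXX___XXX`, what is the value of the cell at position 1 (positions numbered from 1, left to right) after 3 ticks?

X_________X___X___X__
X____________________
X____________________
position 1 holds X

X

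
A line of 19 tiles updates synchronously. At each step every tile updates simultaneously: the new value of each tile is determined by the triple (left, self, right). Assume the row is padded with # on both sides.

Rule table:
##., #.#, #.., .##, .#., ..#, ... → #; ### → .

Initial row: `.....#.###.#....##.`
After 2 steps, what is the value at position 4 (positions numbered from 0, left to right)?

.

step 1: ########.##########
step 2: .......###.........
position 4 holds .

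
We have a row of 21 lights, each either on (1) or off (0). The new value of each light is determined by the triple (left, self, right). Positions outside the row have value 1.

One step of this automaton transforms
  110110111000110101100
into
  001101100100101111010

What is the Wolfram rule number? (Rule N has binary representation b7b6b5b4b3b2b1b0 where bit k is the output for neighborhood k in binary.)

position 0: 111 → 0  (bit 7 = 0)
position 1: 110 → 0  (bit 6 = 0)
position 2: 101 → 1  (bit 5 = 1)
position 9: 100 → 1  (bit 4 = 1)
position 3: 011 → 1  (bit 3 = 1)
position 15: 010 → 1  (bit 2 = 1)
position 11: 001 → 0  (bit 1 = 0)
position 10: 000 → 0  (bit 0 = 0)
bits b7..b0 = 00111100 = 60

60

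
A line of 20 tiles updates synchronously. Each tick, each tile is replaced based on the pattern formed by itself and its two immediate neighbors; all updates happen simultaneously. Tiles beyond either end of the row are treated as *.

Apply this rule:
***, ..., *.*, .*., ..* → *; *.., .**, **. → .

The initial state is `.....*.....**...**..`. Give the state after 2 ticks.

*.***.*.**..**...**.

tick 1: .*****.****...**...*
tick 2: *.***.*.**..**...**.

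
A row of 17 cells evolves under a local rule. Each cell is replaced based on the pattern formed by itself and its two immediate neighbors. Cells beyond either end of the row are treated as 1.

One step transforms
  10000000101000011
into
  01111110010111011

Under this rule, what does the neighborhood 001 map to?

0

At position 7 the neighborhood is 001; the next row has 0 there.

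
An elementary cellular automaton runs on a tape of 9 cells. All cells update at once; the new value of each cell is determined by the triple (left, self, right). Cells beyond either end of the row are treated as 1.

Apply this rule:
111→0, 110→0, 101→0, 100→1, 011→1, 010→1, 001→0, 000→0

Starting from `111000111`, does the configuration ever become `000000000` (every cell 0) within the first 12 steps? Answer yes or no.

no

000100100
100110110
010100100
010110110
010100100  (repeats step 3; period 2)
step 12: 010110110
step 12 is 010110110, still not uniform 0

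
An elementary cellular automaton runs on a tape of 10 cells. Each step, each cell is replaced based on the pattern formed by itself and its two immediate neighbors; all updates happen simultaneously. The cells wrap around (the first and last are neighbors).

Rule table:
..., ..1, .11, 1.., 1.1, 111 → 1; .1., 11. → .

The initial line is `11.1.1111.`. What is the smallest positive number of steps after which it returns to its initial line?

10

1.1.1111.1
.1.1111.11
1.1111.11.
.1111.11.1
1111.11.1.
111.11.1.1
11.11.1.11
1.11.1.111
.11.1.1111
11.1.1111.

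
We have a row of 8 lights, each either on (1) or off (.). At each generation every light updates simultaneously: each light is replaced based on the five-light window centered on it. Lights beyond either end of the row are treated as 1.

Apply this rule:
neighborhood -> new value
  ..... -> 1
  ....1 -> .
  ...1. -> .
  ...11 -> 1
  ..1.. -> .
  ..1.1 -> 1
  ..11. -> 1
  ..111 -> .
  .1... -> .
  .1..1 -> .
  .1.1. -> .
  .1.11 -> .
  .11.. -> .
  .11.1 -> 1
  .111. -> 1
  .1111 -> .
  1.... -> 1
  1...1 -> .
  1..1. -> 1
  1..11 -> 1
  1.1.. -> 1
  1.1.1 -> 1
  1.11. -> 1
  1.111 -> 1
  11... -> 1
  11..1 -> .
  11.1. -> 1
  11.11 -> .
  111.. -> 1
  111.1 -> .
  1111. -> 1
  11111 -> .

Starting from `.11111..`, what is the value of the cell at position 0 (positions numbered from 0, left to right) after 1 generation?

generation 1: .1..11.1
position 0 holds .

.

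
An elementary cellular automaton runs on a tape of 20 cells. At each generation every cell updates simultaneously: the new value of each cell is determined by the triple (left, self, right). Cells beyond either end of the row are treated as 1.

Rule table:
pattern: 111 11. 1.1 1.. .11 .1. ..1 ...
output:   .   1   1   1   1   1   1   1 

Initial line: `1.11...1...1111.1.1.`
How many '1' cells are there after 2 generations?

111111111111..111111
...........1111.....
count of 1: 4

4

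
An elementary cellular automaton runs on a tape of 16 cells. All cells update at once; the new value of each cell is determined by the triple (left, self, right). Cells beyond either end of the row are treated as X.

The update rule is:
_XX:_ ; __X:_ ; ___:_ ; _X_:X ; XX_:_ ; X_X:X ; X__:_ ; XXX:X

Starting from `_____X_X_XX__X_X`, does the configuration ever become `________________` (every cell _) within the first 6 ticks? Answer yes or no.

yes

_____XXXX____XX_
______XX_______X
________________
all cells are _ at tick 3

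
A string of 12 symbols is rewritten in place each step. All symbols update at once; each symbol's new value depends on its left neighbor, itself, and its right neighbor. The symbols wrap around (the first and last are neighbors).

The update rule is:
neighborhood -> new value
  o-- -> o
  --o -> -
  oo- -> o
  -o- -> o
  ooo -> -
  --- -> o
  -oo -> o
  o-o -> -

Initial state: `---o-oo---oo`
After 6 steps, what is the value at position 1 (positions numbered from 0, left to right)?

oo-o-oooo-oo
-o-o-o--o-o-
-o-o-oo-o-oo
-o-o-oo-o-oo  (fixed point — unchanged through step 6)
position 1 holds o

o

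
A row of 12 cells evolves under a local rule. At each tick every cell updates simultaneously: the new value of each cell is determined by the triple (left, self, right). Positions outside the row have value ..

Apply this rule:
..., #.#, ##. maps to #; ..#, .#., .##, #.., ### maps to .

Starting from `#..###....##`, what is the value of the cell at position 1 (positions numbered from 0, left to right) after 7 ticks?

.

.....#.##..#
####..#.#...
...#...#..##
##...#.....#
.#.#...###..
..#..#...#.#
#......#..#.
position 1 holds .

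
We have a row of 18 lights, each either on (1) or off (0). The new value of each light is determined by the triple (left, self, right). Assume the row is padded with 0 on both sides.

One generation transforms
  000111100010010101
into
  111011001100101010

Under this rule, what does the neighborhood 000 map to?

1

At position 0 the neighborhood is 000; the next row has 1 there.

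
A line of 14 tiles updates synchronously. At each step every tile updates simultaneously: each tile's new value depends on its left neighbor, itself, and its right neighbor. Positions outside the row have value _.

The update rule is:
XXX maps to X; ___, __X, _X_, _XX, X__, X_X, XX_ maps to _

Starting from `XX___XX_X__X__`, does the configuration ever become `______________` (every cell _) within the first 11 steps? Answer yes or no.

______________
all cells are _ at step 1

yes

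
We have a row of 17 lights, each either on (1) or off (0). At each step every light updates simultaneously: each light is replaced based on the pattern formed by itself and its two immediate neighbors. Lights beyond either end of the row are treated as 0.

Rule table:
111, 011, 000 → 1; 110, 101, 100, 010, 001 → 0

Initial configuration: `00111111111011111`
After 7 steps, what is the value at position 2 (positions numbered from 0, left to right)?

1

10111111110011110
00111111100011100
10111111001011001
00111110000010000
10111100111000111
00111000110010110
10110010100000100
position 2 holds 1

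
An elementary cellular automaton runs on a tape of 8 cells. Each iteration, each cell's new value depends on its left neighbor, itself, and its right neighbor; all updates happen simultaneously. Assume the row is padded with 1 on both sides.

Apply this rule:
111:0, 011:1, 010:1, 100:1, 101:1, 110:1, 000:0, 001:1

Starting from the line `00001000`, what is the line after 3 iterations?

10011101
11110111
00011100

00011100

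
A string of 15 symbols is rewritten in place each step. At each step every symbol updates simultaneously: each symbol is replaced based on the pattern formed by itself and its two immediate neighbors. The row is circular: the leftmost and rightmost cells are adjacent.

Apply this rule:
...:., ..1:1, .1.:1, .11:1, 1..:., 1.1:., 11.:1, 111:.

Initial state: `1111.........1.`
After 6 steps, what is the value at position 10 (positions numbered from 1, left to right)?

step 1: 1..1........11.
step 2: 1.11.......111.
step 3: 1.11......11.1.
step 4: 1.11.....111.1.
step 5: 1.11....11.1.1.
step 6: 1.11...111.1.1.
position 10 holds 1

1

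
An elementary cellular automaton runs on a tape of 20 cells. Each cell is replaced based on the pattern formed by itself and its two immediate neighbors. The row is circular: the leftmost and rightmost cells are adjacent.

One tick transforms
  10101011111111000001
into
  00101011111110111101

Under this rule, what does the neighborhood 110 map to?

At position 0 the neighborhood is 110; the next row has 0 there.

0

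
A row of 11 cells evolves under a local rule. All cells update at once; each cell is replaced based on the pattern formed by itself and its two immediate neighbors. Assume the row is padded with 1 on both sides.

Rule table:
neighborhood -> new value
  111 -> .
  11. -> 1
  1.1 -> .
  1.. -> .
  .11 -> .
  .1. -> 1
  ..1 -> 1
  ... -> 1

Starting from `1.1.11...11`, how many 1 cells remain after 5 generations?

5

1.1..1.11..
1.1.11..1.1
1.1..1.11..  (repeats generation 1; period 2)
generation 5: 1.1..1.11..
count of 1: 5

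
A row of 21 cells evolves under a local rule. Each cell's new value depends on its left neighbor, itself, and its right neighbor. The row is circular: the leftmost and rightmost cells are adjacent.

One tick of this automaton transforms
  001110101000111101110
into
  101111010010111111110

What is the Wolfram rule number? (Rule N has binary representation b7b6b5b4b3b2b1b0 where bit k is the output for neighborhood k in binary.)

233

position 3: 111 → 1  (bit 7 = 1)
position 4: 110 → 1  (bit 6 = 1)
position 5: 101 → 1  (bit 5 = 1)
position 9: 100 → 0  (bit 4 = 0)
position 2: 011 → 1  (bit 3 = 1)
position 6: 010 → 0  (bit 2 = 0)
position 1: 001 → 0  (bit 1 = 0)
position 0: 000 → 1  (bit 0 = 1)
bits b7..b0 = 11101001 = 233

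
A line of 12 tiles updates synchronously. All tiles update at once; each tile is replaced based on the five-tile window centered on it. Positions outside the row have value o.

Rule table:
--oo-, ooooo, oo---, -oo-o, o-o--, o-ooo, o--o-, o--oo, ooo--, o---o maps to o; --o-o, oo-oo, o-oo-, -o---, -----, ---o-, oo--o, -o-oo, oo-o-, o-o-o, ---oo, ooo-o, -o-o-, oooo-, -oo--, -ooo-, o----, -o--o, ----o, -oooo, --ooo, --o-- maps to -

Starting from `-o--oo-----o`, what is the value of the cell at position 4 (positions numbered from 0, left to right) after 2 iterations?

-o-oo-o-----
----o-o-----
position 4 holds o

o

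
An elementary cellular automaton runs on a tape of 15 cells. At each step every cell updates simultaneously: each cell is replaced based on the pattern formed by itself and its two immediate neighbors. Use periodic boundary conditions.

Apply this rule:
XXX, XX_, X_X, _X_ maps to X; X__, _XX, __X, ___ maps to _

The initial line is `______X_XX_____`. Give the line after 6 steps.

_________X_____

______XX_X_____
_______XXX_____
________XX_____
_________X_____
_________X_____  (fixed point — unchanged through step 6)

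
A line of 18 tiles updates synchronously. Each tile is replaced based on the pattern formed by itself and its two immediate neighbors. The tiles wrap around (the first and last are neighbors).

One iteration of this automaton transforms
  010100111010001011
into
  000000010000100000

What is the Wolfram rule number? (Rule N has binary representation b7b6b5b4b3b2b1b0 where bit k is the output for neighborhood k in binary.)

position 7: 111 → 1  (bit 7 = 1)
position 8: 110 → 0  (bit 6 = 0)
position 0: 101 → 0  (bit 5 = 0)
position 4: 100 → 0  (bit 4 = 0)
position 6: 011 → 0  (bit 3 = 0)
position 1: 010 → 0  (bit 2 = 0)
position 5: 001 → 0  (bit 1 = 0)
position 12: 000 → 1  (bit 0 = 1)
bits b7..b0 = 10000001 = 129

129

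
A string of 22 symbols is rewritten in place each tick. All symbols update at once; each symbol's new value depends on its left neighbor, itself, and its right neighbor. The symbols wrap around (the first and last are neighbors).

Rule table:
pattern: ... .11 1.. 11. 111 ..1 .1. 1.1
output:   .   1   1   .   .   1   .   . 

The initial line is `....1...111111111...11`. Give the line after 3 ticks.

tick 1: 1..1.1.11........1.11.
tick 2: .11....1.1......1..1..
tick 3: 11.1..1...1....1.11.1.

11.1..1...1....1.11.1.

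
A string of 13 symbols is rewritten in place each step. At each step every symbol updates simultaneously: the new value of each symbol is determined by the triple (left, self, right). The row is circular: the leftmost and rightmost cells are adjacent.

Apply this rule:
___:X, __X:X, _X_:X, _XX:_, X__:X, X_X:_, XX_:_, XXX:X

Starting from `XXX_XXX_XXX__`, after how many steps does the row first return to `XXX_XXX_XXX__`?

step 1: _X___X___X_XX
step 2: _XXXXXXXXX___
step 3: X_XXXXXXX_XXX
step 4: ___XXXXX___XX
step 5: XXX_XXX_XXX__

5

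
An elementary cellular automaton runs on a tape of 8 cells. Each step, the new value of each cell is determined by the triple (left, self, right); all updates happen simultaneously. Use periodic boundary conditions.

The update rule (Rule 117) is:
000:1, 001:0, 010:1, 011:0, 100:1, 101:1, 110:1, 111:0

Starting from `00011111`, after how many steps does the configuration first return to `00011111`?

8

11000001
01111100
00000111
11110001
00011100
11000111
01110000
00011111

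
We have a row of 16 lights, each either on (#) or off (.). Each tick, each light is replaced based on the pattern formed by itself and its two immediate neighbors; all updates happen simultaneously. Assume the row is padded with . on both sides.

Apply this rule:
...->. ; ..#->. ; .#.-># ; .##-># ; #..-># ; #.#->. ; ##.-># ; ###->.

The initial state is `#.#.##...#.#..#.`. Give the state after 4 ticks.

#.#.#.##.#.##.##

#.#.###..#.##.##
#.#.#.##.#.##.##
#.#.#.##.#.##.##  (fixed point — unchanged through tick 4)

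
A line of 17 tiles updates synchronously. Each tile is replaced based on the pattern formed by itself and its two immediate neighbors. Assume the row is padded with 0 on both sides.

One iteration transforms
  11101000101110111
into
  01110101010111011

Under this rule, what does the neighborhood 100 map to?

1

At position 5 the neighborhood is 100; the next row has 1 there.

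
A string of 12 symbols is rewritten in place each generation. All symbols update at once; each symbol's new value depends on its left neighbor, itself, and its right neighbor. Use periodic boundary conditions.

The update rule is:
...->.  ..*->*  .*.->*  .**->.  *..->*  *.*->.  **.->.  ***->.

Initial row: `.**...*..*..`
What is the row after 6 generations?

generation 1: *..*.******.
generation 2: ****........
generation 3: ....*......*
generation 4: *..***....**
generation 5: .**...*..*..  (repeats generation 0; period 5)
generation 6: *..*.******.

*..*.******.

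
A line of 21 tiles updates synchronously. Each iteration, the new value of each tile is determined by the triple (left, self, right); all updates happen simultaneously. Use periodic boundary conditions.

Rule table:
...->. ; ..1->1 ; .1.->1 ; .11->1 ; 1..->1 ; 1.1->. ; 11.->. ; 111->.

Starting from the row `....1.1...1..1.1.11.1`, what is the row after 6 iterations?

.1..111..11..1.1...1.

1..11.11.11111.1.1..1
.111..1..1.....1.1111
.1..1111111...11.1...
11111......1.11..11..
1....1....11.1.111.11
.1..111..11..1.1...1.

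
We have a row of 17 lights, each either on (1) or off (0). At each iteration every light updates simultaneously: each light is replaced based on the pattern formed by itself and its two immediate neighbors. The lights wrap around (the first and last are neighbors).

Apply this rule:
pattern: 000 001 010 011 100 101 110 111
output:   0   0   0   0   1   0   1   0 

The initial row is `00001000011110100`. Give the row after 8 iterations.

00000100000010010
00000010000001001
10000001000000100
01000000100000010
00100000010000001
10010000001000000
01001000000100000
00100100000010000

00100100000010000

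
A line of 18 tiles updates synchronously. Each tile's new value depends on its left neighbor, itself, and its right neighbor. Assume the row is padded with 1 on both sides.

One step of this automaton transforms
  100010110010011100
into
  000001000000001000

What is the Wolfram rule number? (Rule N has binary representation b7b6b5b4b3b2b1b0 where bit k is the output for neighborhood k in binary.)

position 14: 111 → 1  (bit 7 = 1)
position 0: 110 → 0  (bit 6 = 0)
position 5: 101 → 1  (bit 5 = 1)
position 1: 100 → 0  (bit 4 = 0)
position 6: 011 → 0  (bit 3 = 0)
position 4: 010 → 0  (bit 2 = 0)
position 3: 001 → 0  (bit 1 = 0)
position 2: 000 → 0  (bit 0 = 0)
bits b7..b0 = 10100000 = 160

160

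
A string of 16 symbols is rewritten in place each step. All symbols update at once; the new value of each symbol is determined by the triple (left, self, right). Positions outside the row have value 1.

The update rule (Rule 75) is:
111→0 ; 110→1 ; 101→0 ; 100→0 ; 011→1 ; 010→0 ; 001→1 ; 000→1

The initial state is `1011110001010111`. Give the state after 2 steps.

1010010110000100
1000100110111001

1000100110111001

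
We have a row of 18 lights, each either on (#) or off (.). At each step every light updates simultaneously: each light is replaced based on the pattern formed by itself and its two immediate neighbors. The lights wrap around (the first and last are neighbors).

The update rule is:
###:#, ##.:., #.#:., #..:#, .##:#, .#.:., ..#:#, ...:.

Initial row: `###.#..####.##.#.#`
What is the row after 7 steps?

step 1: ##...#####..#....#
step 2: #.#.#####.##.#..##
step 3: ....####..#...####
step 4: #..####.##.#.####.
step 5: .#####..#....###..
step 6: #####.##.#..###.#.
step 7: ####..#...####....

####..#...####....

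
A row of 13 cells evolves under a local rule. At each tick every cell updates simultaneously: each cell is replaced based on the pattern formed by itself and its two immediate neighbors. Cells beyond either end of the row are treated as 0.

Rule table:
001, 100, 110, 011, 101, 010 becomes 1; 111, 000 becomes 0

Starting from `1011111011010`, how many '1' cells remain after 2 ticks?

6

1110001111111
1011011000001
count of 1: 6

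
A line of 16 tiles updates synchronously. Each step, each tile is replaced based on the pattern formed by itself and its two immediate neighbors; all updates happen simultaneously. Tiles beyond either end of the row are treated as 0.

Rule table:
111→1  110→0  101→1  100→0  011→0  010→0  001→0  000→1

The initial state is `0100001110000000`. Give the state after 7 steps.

0110000011000000

0001100100111111
1100000000011110
0001111111001100
1100111110000001
0000011100111100
1111001000011001
0110000011000000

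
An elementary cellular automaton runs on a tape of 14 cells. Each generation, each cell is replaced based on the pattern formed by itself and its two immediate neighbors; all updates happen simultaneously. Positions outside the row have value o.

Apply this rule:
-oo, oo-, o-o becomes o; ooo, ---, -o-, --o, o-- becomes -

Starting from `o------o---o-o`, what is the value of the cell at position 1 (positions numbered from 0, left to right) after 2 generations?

generation 1: o-----------oo
generation 2: o-----------o-
position 1 holds -

-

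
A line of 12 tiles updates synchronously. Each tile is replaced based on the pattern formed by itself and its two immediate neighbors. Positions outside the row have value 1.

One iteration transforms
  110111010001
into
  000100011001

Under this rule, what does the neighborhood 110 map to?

0

At position 1 the neighborhood is 110; the next row has 0 there.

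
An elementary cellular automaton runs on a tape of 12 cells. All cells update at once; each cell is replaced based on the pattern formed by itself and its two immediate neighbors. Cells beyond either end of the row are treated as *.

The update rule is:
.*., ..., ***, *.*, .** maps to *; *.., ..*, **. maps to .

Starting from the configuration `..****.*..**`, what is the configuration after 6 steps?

..***.**..**
..**.**...**
..*.**..*.**
..***...****
..**..*.****
..*...******

..*...******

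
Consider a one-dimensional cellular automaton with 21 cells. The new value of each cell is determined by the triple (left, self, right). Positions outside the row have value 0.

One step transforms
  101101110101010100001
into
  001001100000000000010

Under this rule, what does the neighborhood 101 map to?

At position 1 the neighborhood is 101; the next row has 0 there.

0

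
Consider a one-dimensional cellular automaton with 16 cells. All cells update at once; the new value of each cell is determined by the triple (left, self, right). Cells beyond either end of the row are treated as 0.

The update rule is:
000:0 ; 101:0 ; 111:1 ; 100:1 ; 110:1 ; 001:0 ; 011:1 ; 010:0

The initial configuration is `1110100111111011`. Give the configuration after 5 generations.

1111110111111011

generation 1: 1110010111111011
generation 2: 1111000111111011
generation 3: 1111100111111011
generation 4: 1111110111111011
generation 5: 1111110111111011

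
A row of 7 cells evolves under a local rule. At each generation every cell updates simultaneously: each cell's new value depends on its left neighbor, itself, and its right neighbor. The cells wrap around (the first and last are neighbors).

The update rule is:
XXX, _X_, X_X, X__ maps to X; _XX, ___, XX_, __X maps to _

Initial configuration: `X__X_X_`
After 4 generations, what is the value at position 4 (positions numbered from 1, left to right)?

_

generation 1: XX_XXXX
generation 2: X_X_XXX
generation 3: _XXX_XX
generation 4: X_X_X__
position 4 holds _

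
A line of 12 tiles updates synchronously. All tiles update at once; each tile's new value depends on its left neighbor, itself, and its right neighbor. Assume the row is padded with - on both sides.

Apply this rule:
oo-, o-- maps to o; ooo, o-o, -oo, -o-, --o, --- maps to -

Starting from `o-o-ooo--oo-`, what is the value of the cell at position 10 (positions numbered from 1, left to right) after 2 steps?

------oo--oo
-------oo--o
position 10 holds -

-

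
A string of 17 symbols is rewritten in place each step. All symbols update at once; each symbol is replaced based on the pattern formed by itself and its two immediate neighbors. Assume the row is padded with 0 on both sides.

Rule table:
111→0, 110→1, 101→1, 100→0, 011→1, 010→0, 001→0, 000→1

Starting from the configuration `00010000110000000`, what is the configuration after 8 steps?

01101010111110100

11000110110111111
11010111111100001
11101100000101100
10111101110011101
01100111010010110
01100101100001110
01100011101101010
01101010111110100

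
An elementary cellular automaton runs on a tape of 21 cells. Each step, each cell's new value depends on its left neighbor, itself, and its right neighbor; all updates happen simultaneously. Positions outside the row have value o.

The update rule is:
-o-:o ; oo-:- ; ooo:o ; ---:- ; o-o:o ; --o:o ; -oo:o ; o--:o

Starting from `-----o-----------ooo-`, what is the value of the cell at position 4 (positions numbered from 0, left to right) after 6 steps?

o

o---ooo---------ooo-o
-o-ooo-o-------ooo-oo
ooooo-ooo-----ooo-ooo
oooo-ooo-o---ooo-oooo
ooo-ooo-ooo-ooo-ooooo
oo-ooo-ooo-ooo-oooooo
position 4 holds o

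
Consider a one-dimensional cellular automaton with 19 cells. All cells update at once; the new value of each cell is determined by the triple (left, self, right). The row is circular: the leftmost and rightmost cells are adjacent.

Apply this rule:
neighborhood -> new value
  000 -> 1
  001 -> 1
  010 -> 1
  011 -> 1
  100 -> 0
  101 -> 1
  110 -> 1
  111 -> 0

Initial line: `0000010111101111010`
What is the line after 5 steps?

0010111111111111110

1111111100111001110
1000000101101011011
1011111111111111110
1110000000000000011
0010111111111111110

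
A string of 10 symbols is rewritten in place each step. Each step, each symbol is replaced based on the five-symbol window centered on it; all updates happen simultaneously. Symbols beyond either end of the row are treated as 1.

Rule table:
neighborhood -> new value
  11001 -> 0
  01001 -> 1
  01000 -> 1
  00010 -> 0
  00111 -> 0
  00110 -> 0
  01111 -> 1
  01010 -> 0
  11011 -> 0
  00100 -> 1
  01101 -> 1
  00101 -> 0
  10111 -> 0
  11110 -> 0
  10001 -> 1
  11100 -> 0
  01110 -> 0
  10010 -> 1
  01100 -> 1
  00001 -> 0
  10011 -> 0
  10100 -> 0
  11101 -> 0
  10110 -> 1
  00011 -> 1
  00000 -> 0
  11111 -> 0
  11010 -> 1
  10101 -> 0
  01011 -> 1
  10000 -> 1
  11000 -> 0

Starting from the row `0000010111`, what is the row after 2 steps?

1011000001

0100001010
1011000001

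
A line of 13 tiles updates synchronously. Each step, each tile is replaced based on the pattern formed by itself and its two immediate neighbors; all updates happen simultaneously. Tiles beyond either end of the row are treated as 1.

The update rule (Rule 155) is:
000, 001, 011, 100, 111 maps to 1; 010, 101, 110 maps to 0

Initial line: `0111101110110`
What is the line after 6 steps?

1110110111111

0111001100100
0110111011011
0100110010011
0011101101111
1111001001111
1110110111111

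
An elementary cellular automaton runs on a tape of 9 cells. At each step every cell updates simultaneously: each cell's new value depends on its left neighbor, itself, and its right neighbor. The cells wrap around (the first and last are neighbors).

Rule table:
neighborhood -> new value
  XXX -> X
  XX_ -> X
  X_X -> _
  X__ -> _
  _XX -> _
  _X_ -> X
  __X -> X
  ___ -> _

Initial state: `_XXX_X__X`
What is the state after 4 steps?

_X_X_X__X

__XX_X_XX
_X_X_X__X
_X_X_X_XX
_X_X_X__X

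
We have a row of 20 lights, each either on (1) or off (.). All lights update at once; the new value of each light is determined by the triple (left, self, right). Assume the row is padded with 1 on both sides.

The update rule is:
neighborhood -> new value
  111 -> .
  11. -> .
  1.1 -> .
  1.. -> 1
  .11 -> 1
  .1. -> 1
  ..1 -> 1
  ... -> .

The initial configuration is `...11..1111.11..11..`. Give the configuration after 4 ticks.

tick 1: 1.11.111....1.111.11
tick 2: ..1..1..1..11.1...1.
tick 3: 111111111111..11.11.
tick 4: ............111..1..

............111..1..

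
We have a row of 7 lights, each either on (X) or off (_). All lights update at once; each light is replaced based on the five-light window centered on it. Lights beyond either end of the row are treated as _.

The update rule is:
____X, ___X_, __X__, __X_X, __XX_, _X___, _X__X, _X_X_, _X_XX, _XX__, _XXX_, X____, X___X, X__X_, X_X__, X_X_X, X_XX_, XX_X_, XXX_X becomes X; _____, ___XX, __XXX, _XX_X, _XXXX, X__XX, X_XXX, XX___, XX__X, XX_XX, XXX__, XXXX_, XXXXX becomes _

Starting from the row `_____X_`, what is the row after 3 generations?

XXXX___

___XXXX
_X_____
XXXX___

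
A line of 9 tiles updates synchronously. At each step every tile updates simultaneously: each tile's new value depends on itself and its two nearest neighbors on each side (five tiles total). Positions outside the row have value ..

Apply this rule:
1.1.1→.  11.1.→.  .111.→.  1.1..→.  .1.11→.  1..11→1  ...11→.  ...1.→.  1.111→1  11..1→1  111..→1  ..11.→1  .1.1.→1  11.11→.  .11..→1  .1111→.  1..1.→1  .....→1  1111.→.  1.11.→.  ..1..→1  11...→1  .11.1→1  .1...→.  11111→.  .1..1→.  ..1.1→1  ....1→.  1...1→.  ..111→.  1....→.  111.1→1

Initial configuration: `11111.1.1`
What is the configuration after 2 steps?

11..1.11.

....1..1.
11..1.11.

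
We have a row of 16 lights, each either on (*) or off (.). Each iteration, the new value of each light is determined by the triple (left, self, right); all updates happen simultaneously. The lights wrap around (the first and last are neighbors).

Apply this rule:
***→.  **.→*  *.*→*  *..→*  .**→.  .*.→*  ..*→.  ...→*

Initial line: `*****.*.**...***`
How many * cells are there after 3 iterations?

....****.***....
***....**..*****
..****..**......
count of *: 6

6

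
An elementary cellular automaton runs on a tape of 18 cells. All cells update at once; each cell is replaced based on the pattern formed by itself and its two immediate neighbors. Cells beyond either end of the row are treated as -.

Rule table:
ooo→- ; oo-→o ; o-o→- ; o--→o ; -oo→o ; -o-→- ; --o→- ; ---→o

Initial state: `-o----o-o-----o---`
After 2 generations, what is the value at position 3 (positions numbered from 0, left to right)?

-

--ooo----oooo--ooo
o-o-oooo-o--oo-o-o
position 3 holds -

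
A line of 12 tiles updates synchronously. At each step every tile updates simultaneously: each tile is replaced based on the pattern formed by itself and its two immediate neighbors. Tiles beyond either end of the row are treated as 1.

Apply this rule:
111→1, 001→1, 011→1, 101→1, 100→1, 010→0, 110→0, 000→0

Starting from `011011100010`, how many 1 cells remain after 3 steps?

8

step 1: 110111010101
step 2: 101110101011
step 3: 011101010111
count of 1: 8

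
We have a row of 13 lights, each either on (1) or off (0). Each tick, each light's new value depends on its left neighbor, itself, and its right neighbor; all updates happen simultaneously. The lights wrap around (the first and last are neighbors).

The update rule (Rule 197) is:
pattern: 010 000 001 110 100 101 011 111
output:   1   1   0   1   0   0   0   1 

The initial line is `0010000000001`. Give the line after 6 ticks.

0010101001101

0010111111101
0010011111101
0010001111101
0010100111101
0010100011101
0010101001101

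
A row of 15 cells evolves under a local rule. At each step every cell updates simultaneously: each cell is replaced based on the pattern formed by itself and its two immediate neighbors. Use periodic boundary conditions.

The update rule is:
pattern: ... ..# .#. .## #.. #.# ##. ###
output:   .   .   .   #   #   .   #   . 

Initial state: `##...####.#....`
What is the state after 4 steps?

step 1: ###..#..#..#...
step 2: #.##..#..#..#..
step 3: ..###..#..#..#.
step 4: ..#.##..#..#..#

..#.##..#..#..#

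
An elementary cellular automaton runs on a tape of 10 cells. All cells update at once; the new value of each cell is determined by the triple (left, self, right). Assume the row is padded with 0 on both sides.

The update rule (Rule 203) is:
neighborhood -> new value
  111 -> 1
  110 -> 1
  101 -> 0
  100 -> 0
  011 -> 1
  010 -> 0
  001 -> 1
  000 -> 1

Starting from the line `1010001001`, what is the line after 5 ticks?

0000110010
1111110100
1111110001
1111110110
1111110110

1111110110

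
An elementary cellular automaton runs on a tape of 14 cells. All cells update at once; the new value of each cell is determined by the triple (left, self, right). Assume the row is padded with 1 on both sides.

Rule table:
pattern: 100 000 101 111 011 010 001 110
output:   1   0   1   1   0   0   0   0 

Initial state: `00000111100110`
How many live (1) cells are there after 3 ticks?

10000011010001
01000000101000
10100000010100
count of 1: 4

4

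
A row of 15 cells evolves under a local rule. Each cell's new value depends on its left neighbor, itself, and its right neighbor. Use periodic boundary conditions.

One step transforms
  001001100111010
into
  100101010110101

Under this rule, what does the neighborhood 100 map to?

1

At position 3 the neighborhood is 100; the next row has 1 there.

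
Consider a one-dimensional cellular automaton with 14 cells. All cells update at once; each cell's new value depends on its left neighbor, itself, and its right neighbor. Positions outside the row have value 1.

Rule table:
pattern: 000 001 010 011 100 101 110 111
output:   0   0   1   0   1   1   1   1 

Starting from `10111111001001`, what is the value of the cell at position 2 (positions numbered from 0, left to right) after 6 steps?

1

11011111101100
11101111110110
11110111111011
11111011111101
11111101111110
11111110111111
position 2 holds 1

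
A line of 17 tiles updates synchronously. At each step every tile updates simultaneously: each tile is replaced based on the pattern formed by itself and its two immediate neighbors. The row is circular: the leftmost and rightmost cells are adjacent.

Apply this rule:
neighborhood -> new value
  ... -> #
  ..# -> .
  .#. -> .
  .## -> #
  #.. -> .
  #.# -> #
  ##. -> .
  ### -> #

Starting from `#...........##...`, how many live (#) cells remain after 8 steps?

step 1: ..#########.#..#.
step 2: #.########.#.....
step 3: .########.#..###.
step 4: .#######.#...##..
step 5: .######.#..#.#..#
step 6: ######.#....#....
step 7: #####.#..##...##.
step 8: ####.#...#..#.#.#
count of #: 9

9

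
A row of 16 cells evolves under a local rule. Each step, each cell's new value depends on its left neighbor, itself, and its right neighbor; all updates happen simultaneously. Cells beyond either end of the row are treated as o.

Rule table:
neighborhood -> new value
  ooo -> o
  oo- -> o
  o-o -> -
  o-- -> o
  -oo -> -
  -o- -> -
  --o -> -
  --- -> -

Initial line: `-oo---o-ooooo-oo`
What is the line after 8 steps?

--oo-----oooo--o
o--oo-----oooo--
oo--oo-----oooo-
ooo--oo-----ooo-
oooo--oo-----oo-
ooooo--oo-----o-
oooooo--oo------
ooooooo--oo-----

ooooooo--oo-----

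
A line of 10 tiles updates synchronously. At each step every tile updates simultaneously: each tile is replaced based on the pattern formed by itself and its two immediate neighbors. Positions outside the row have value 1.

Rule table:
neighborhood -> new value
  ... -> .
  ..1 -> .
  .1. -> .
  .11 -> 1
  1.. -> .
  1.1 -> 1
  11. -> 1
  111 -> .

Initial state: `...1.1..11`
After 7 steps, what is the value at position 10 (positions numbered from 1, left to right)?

....1...1.
.........1
.........1  (fixed point — unchanged through step 7)
position 10 holds 1

1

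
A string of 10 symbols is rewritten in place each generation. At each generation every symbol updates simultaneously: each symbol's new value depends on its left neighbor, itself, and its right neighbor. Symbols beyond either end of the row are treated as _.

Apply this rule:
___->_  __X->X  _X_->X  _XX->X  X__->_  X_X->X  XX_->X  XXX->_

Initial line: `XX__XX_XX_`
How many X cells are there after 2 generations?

XX_XXXXXX_
XXXX____X_
count of X: 5

5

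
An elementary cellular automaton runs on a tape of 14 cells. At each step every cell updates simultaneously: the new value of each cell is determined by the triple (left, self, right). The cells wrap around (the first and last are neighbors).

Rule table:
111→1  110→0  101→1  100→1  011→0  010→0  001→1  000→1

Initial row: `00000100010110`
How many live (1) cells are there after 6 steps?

11111011101001
11110101010110
01101010101001
10010101010110
01101010101001  (repeats step 3; period 2)
step 6: 10010101010110
count of 1: 7

7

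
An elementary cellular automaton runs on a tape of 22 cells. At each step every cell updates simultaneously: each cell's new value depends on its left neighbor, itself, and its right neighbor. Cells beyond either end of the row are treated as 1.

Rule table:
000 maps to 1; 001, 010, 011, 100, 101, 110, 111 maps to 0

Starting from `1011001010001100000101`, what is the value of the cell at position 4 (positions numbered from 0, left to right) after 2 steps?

1

0000000000100001110000
0111111110001100000110
position 4 holds 1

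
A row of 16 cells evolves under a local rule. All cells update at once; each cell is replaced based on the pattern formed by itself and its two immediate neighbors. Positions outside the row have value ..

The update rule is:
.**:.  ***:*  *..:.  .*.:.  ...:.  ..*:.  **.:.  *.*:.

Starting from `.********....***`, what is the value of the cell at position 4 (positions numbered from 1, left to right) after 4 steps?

..******......*.
...****.........
....**..........
................
position 4 holds .

.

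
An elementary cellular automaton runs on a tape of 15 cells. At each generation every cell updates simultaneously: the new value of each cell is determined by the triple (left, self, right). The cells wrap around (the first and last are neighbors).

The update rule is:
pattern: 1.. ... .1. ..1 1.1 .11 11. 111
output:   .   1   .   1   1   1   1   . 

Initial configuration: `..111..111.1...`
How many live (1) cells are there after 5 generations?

111.1.11.11..11
..11.111111.11.
111111....1111.
1....1.1111..11
1.111.11..1.11.
count of 1: 9

9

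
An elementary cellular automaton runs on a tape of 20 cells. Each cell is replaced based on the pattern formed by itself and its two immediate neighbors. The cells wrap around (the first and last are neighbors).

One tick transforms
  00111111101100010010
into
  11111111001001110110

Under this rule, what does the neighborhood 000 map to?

1

At position 0 the neighborhood is 000; the next row has 1 there.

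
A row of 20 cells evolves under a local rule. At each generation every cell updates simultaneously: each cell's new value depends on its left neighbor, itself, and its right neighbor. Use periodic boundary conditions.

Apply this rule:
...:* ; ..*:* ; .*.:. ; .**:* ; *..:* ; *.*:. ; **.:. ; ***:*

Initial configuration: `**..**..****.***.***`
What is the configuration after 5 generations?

*.***.*****..**..***
..**..****.***.*****
***.*****..**..****.
**..****.***.*****..
*.*****..**..****.**

*.*****..**..****.**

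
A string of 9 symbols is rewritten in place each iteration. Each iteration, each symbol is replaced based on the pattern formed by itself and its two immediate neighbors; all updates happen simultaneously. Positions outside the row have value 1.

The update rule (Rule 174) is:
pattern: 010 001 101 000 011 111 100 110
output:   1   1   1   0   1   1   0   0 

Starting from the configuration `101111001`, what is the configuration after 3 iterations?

011110011
111100111
111001111

111001111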